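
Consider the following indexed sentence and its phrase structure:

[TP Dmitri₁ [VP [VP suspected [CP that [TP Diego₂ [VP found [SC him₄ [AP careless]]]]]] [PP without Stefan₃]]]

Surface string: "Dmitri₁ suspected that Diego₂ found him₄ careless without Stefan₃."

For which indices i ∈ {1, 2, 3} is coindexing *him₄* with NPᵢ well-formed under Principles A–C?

*him* is a pronoun, so Principle B applies: it must be free in its binding domain.
Binding domain of *him₄*: the embedded TP, whose subject is Diego₂.
*Dmitri₁* c-commands the pronoun but from outside its binding domain, and is not c-commanded by it → coindexation permitted.
*Diego₂* c-commands the pronoun within its binding domain → coindexation would violate Principle B.
*Stefan₃* and the pronoun do not c-command one another → neither Principle B nor Principle C is at stake; coindexation permitted.

{1, 3}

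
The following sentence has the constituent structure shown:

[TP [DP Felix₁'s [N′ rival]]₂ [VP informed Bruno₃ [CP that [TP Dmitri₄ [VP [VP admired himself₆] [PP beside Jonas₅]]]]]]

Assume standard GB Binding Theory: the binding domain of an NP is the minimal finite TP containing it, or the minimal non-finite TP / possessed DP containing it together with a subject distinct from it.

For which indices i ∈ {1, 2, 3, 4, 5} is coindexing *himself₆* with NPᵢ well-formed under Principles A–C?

*himself* is an anaphor, so Principle A applies: it must be bound in its binding domain.
Binding domain of *himself₆*: the embedded TP, whose subject is Dmitri₄.
*Felix₁* does not c-command the anaphor → cannot bind it.
*[Felix₁'s rival]₂* c-commands the anaphor but is outside its binding domain → cannot satisfy Principle A.
*Bruno₃* c-commands the anaphor but is outside its binding domain → cannot satisfy Principle A.
*Dmitri₄* c-commands the anaphor within its binding domain → licit binder.
*Jonas₅* does not c-command the anaphor → cannot bind it.

{4}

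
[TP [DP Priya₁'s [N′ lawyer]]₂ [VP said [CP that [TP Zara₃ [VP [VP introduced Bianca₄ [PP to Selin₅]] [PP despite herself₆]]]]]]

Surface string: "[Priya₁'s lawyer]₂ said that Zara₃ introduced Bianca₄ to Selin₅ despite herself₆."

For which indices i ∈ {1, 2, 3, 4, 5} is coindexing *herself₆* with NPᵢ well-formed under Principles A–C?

*herself* is an anaphor, so Principle A applies: it must be bound in its binding domain.
Binding domain of *herself₆*: the embedded TP, whose subject is Zara₃.
*Priya₁* does not c-command the anaphor → cannot bind it.
*[Priya₁'s lawyer]₂* c-commands the anaphor but is outside its binding domain → cannot satisfy Principle A.
*Zara₃* c-commands the anaphor within its binding domain → licit binder.
*Bianca₄* does not c-command the anaphor → cannot bind it.
*Selin₅* does not c-command the anaphor → cannot bind it.

{3}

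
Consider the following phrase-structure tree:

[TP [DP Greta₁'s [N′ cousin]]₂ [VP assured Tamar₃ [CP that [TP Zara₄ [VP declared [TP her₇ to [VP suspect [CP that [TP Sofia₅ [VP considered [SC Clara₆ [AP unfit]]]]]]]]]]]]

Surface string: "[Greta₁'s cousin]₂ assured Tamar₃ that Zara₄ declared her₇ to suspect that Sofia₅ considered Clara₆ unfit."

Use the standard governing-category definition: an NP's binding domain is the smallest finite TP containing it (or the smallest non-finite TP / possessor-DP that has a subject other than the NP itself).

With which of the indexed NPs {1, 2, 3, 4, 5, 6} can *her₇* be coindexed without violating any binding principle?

{1, 2, 3}

*her* is a pronoun, so Principle B applies: it must be free in its binding domain.
Binding domain of *her₇*: the embedded TP, whose subject is Zara₄.
*Greta₁* and the pronoun do not c-command one another → neither Principle B nor Principle C is at stake; coindexation permitted.
*[Greta₁'s cousin]₂* c-commands the pronoun but from outside its binding domain, and is not c-commanded by it → coindexation permitted.
*Tamar₃* c-commands the pronoun but from outside its binding domain, and is not c-commanded by it → coindexation permitted.
*Zara₄* c-commands the pronoun within its binding domain → coindexation would violate Principle B.
*Sofia₅*: the pronoun c-commands this R-expression → coindexation would violate Principle C on *Sofia₅*.
*Clara₆*: the pronoun c-commands this R-expression → coindexation would violate Principle C on *Clara₆*.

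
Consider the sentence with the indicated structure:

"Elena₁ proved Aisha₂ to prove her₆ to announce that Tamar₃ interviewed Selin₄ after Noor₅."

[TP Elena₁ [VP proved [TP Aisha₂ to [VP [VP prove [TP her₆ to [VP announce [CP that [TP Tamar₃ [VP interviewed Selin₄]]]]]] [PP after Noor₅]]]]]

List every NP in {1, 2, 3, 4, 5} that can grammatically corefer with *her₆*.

*her* is a pronoun, so Principle B applies: it must be free in its binding domain.
Binding domain of *her₆*: the embedded TP, whose subject is Aisha₂.
*Elena₁* c-commands the pronoun but from outside its binding domain, and is not c-commanded by it → coindexation permitted.
*Aisha₂* c-commands the pronoun within its binding domain → coindexation would violate Principle B.
*Tamar₃*: the pronoun c-commands this R-expression → coindexation would violate Principle C on *Tamar₃*.
*Selin₄*: the pronoun c-commands this R-expression → coindexation would violate Principle C on *Selin₄*.
*Noor₅* and the pronoun do not c-command one another → neither Principle B nor Principle C is at stake; coindexation permitted.

{1, 5}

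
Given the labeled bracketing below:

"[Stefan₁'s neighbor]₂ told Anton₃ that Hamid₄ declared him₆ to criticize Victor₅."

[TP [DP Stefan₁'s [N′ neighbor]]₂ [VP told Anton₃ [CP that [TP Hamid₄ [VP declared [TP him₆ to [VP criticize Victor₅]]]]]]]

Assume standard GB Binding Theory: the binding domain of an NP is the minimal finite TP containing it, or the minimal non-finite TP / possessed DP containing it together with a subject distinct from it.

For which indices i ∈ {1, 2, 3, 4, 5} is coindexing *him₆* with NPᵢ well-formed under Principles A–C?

{1, 2, 3}

*him* is a pronoun, so Principle B applies: it must be free in its binding domain.
Binding domain of *him₆*: the embedded TP, whose subject is Hamid₄.
*Stefan₁* and the pronoun do not c-command one another → neither Principle B nor Principle C is at stake; coindexation permitted.
*[Stefan₁'s neighbor]₂* c-commands the pronoun but from outside its binding domain, and is not c-commanded by it → coindexation permitted.
*Anton₃* c-commands the pronoun but from outside its binding domain, and is not c-commanded by it → coindexation permitted.
*Hamid₄* c-commands the pronoun within its binding domain → coindexation would violate Principle B.
*Victor₅*: the pronoun c-commands this R-expression → coindexation would violate Principle C on *Victor₅*.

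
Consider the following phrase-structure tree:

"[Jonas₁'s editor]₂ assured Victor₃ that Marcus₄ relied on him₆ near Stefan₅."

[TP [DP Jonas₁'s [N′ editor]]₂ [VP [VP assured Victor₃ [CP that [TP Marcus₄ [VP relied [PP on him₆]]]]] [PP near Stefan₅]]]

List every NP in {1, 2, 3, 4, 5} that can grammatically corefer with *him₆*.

*him* is a pronoun, so Principle B applies: it must be free in its binding domain.
Binding domain of *him₆*: the embedded TP, whose subject is Marcus₄.
*Jonas₁* and the pronoun do not c-command one another → neither Principle B nor Principle C is at stake; coindexation permitted.
*[Jonas₁'s editor]₂* c-commands the pronoun but from outside its binding domain, and is not c-commanded by it → coindexation permitted.
*Victor₃* c-commands the pronoun but from outside its binding domain, and is not c-commanded by it → coindexation permitted.
*Marcus₄* c-commands the pronoun within its binding domain → coindexation would violate Principle B.
*Stefan₅* and the pronoun do not c-command one another → neither Principle B nor Principle C is at stake; coindexation permitted.

{1, 2, 3, 5}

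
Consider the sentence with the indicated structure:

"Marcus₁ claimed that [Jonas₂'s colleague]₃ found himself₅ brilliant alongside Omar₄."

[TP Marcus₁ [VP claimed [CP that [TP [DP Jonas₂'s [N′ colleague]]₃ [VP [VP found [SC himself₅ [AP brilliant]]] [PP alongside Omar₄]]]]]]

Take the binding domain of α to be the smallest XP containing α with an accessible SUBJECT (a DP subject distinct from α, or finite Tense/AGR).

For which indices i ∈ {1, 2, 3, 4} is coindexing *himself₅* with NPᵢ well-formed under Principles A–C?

{3}

*himself* is an anaphor, so Principle A applies: it must be bound in its binding domain.
Binding domain of *himself₅*: the embedded TP, whose subject is [Jonas₂'s colleague]₃.
*Marcus₁* c-commands the anaphor but is outside its binding domain → cannot satisfy Principle A.
*Jonas₂* does not c-command the anaphor → cannot bind it.
*[Jonas₂'s colleague]₃* c-commands the anaphor within its binding domain → licit binder.
*Omar₄* does not c-command the anaphor → cannot bind it.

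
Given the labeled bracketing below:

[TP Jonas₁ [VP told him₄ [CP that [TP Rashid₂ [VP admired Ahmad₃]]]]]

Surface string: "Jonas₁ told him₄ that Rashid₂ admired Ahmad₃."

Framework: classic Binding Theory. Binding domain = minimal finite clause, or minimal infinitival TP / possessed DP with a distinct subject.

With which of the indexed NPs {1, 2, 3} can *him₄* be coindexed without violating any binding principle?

none

*him* is a pronoun, so Principle B applies: it must be free in its binding domain.
Binding domain of *him₄*: the matrix TP, whose subject is Jonas₁.
*Jonas₁* c-commands the pronoun within its binding domain → coindexation would violate Principle B.
*Rashid₂*: the pronoun c-commands this R-expression → coindexation would violate Principle C on *Rashid₂*.
*Ahmad₃*: the pronoun c-commands this R-expression → coindexation would violate Principle C on *Ahmad₃*.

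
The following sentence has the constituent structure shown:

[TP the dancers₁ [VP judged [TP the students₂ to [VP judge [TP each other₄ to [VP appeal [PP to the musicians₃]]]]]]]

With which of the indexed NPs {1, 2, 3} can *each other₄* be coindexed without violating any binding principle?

*each other* is an anaphor, so Principle A applies: it must be bound in its binding domain.
Binding domain of *each other₄*: the embedded TP, whose subject is the students₂.
*the dancers₁* c-commands the anaphor but is outside its binding domain → cannot satisfy Principle A.
*the students₂* c-commands the anaphor within its binding domain → licit binder.
*the musicians₃* does not c-command the anaphor → cannot bind it.

{2}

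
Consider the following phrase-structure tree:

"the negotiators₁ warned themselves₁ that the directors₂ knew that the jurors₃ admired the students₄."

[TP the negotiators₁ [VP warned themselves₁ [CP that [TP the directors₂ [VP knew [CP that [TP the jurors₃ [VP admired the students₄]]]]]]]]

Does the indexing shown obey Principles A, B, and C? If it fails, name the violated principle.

grammatical

The two coindexed NPs are *the negotiators₁* and *themselves₁*.
*themselves₁* is an anaphor; its binding domain is the matrix TP, whose subject is the negotiators₁. *the negotiators₁* c-commands it within that domain and shares its index, so Principle A is satisfied.
*the negotiators₁* is an R-expression; *themselves₁* does not c-command it, and no other NP shares its index, so Principle C is satisfied.
All principles are respected.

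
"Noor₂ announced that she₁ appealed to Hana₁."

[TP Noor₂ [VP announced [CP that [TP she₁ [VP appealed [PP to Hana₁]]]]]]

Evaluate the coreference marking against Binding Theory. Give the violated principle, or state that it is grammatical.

The two coindexed NPs are *she₁* and *Hana₁*.
*Hana₁* is an R-expression. Principle C requires it to be free everywhere.
*she₁* c-commands it and carries the same index.
The R-expression is bound → Principle C violation.

Principle C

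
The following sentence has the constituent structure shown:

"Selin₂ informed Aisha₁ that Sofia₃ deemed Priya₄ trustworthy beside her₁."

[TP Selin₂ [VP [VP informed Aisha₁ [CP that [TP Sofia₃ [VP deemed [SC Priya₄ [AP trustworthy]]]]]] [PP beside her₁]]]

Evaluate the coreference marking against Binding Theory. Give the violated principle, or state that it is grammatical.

grammatical

The two coindexed NPs are *Aisha₁* and *her₁*.
*her₁* is a pronoun; its binding domain is the matrix TP, whose subject is Selin₂. Within that domain it is c-commanded only by *Selin₂*, which carries a different index — the pronoun is free locally, so Principle B holds.
*Aisha₁* is an R-expression; *her₁* does not c-command it, and no other NP shares its index, so Principle C is satisfied.
All principles are respected.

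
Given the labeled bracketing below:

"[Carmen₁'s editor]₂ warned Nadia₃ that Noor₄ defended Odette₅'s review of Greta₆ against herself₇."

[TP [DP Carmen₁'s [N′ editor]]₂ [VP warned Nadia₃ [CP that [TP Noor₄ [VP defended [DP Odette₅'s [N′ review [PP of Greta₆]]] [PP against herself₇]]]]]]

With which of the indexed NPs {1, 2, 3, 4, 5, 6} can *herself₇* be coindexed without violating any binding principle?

*herself* is an anaphor, so Principle A applies: it must be bound in its binding domain.
Binding domain of *herself₇*: the embedded TP, whose subject is Noor₄.
*Carmen₁* does not c-command the anaphor → cannot bind it.
*[Carmen₁'s editor]₂* c-commands the anaphor but is outside its binding domain → cannot satisfy Principle A.
*Nadia₃* c-commands the anaphor but is outside its binding domain → cannot satisfy Principle A.
*Noor₄* c-commands the anaphor within its binding domain → licit binder.
*Odette₅* does not c-command the anaphor → cannot bind it.
*Greta₆* does not c-command the anaphor → cannot bind it.

{4}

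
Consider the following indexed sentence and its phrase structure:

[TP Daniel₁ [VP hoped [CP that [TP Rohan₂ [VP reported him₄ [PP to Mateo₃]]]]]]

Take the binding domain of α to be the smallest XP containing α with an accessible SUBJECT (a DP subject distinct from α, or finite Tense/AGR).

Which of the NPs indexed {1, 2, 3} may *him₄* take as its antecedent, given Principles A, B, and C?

*him* is a pronoun, so Principle B applies: it must be free in its binding domain.
Binding domain of *him₄*: the embedded TP, whose subject is Rohan₂.
*Daniel₁* c-commands the pronoun but from outside its binding domain, and is not c-commanded by it → coindexation permitted.
*Rohan₂* c-commands the pronoun within its binding domain → coindexation would violate Principle B.
*Mateo₃*: the pronoun c-commands this R-expression → coindexation would violate Principle C on *Mateo₃*.

{1}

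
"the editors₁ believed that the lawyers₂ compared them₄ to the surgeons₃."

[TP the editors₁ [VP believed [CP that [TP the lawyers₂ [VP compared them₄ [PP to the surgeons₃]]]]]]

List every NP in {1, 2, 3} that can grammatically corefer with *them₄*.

{1}

*them* is a pronoun, so Principle B applies: it must be free in its binding domain.
Binding domain of *them₄*: the embedded TP, whose subject is the lawyers₂.
*the editors₁* c-commands the pronoun but from outside its binding domain, and is not c-commanded by it → coindexation permitted.
*the lawyers₂* c-commands the pronoun within its binding domain → coindexation would violate Principle B.
*the surgeons₃*: the pronoun c-commands this R-expression → coindexation would violate Principle C on *the surgeons₃*.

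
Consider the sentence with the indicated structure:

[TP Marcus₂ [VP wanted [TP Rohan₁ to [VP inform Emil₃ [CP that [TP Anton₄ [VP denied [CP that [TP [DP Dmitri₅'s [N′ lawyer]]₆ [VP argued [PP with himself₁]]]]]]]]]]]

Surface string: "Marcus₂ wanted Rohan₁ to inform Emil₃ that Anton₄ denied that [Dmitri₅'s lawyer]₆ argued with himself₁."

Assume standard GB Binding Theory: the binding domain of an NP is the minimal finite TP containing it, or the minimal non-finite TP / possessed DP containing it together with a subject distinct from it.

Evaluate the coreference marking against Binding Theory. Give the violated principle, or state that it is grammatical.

Principle A

The two coindexed NPs are *Rohan₁* and *himself₁*.
*himself₁* is an anaphor. Principle A requires it to be bound within its binding domain — the embedded TP, whose subject is [Dmitri₅'s lawyer]₆.
Within that domain it is c-commanded by *[Dmitri₅'s lawyer]₆*, which does not share its index.
*Rohan₁* does c-command the anaphor, but from outside its binding domain.
The anaphor is unbound in its domain → Principle A violation.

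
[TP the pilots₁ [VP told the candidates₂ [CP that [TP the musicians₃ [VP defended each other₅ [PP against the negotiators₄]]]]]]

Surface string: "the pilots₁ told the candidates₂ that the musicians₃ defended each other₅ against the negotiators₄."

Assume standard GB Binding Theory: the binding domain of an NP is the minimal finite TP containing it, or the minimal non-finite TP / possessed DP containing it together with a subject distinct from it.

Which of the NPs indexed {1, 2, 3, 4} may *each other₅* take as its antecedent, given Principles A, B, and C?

{3}

*each other* is an anaphor, so Principle A applies: it must be bound in its binding domain.
Binding domain of *each other₅*: the embedded TP, whose subject is the musicians₃.
*the pilots₁* c-commands the anaphor but is outside its binding domain → cannot satisfy Principle A.
*the candidates₂* c-commands the anaphor but is outside its binding domain → cannot satisfy Principle A.
*the musicians₃* c-commands the anaphor within its binding domain → licit binder.
*the negotiators₄* does not c-command the anaphor → cannot bind it.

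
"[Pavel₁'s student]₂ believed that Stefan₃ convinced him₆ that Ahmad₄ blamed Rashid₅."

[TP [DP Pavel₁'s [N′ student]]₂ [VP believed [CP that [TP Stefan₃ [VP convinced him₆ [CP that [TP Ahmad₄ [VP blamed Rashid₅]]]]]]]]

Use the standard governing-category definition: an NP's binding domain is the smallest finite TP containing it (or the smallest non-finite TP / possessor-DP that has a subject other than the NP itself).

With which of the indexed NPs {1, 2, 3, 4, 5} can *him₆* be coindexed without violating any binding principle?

*him* is a pronoun, so Principle B applies: it must be free in its binding domain.
Binding domain of *him₆*: the embedded TP, whose subject is Stefan₃.
*Pavel₁* and the pronoun do not c-command one another → neither Principle B nor Principle C is at stake; coindexation permitted.
*[Pavel₁'s student]₂* c-commands the pronoun but from outside its binding domain, and is not c-commanded by it → coindexation permitted.
*Stefan₃* c-commands the pronoun within its binding domain → coindexation would violate Principle B.
*Ahmad₄*: the pronoun c-commands this R-expression → coindexation would violate Principle C on *Ahmad₄*.
*Rashid₅*: the pronoun c-commands this R-expression → coindexation would violate Principle C on *Rashid₅*.

{1, 2}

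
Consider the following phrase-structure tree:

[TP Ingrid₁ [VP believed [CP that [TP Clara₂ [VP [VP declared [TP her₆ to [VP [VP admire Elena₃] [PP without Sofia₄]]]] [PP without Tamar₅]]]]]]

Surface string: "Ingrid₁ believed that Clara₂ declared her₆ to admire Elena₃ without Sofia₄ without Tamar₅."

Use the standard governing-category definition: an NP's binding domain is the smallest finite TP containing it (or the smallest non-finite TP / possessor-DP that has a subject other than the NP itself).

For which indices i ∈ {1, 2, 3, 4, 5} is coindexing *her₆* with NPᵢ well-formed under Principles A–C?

*her* is a pronoun, so Principle B applies: it must be free in its binding domain.
Binding domain of *her₆*: the embedded TP, whose subject is Clara₂.
*Ingrid₁* c-commands the pronoun but from outside its binding domain, and is not c-commanded by it → coindexation permitted.
*Clara₂* c-commands the pronoun within its binding domain → coindexation would violate Principle B.
*Elena₃*: the pronoun c-commands this R-expression → coindexation would violate Principle C on *Elena₃*.
*Sofia₄*: the pronoun c-commands this R-expression → coindexation would violate Principle C on *Sofia₄*.
*Tamar₅* and the pronoun do not c-command one another → neither Principle B nor Principle C is at stake; coindexation permitted.

{1, 5}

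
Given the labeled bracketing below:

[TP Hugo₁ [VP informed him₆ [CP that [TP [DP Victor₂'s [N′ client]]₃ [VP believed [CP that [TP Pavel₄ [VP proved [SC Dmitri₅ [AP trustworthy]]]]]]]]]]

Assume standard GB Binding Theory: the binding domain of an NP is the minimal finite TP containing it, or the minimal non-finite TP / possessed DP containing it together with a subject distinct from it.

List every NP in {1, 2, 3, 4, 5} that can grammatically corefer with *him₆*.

*him* is a pronoun, so Principle B applies: it must be free in its binding domain.
Binding domain of *him₆*: the matrix TP, whose subject is Hugo₁.
*Hugo₁* c-commands the pronoun within its binding domain → coindexation would violate Principle B.
*Victor₂*: the pronoun c-commands this R-expression → coindexation would violate Principle C on *Victor₂*.
*[Victor₂'s client]₃*: the pronoun c-commands this R-expression → coindexation would violate Principle C on *[Victor₂'s client]₃*.
*Pavel₄*: the pronoun c-commands this R-expression → coindexation would violate Principle C on *Pavel₄*.
*Dmitri₅*: the pronoun c-commands this R-expression → coindexation would violate Principle C on *Dmitri₅*.

none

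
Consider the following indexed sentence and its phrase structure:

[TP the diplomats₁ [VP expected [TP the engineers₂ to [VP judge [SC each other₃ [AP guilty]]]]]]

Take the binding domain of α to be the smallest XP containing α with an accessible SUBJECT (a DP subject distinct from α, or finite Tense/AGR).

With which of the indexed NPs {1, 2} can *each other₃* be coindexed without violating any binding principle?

*each other* is an anaphor, so Principle A applies: it must be bound in its binding domain.
Binding domain of *each other₃*: the embedded TP, whose subject is the engineers₂.
*the diplomats₁* c-commands the anaphor but is outside its binding domain → cannot satisfy Principle A.
*the engineers₂* c-commands the anaphor within its binding domain → licit binder.

{2}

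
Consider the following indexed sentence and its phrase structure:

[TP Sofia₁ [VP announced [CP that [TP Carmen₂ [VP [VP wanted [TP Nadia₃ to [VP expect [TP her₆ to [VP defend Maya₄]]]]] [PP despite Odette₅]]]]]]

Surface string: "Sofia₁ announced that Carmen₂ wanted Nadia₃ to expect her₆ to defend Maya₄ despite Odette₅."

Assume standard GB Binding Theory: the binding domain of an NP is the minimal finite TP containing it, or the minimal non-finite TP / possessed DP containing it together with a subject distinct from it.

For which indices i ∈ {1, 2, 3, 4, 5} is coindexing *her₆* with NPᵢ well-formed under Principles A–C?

{1, 2, 5}

*her* is a pronoun, so Principle B applies: it must be free in its binding domain.
Binding domain of *her₆*: the embedded TP, whose subject is Nadia₃.
*Sofia₁* c-commands the pronoun but from outside its binding domain, and is not c-commanded by it → coindexation permitted.
*Carmen₂* c-commands the pronoun but from outside its binding domain, and is not c-commanded by it → coindexation permitted.
*Nadia₃* c-commands the pronoun within its binding domain → coindexation would violate Principle B.
*Maya₄*: the pronoun c-commands this R-expression → coindexation would violate Principle C on *Maya₄*.
*Odette₅* and the pronoun do not c-command one another → neither Principle B nor Principle C is at stake; coindexation permitted.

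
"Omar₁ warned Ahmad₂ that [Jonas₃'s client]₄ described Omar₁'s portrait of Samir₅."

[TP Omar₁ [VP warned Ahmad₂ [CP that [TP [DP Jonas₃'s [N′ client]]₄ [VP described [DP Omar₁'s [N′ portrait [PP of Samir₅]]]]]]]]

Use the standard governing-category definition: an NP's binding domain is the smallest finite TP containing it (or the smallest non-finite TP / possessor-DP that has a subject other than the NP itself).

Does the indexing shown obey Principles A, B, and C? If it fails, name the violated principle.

Principle C

The two coindexed NPs are *Omar₁* (the lower occurrence) and *Omar₁* (the higher occurrence).
*Omar₁* (the lower occurrence) is an R-expression. Principle C requires it to be free everywhere.
*Omar₁* (the higher occurrence) c-commands it and carries the same index.
The R-expression is bound → Principle C violation.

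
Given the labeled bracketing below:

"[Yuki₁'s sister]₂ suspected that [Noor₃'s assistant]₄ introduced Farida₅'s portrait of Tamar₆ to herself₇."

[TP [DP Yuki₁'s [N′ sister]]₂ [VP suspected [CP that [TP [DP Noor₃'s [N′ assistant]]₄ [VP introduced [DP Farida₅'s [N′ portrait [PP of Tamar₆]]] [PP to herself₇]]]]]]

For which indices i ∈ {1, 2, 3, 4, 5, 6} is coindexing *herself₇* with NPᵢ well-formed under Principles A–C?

{4}

*herself* is an anaphor, so Principle A applies: it must be bound in its binding domain.
Binding domain of *herself₇*: the embedded TP, whose subject is [Noor₃'s assistant]₄.
*Yuki₁* does not c-command the anaphor → cannot bind it.
*[Yuki₁'s sister]₂* c-commands the anaphor but is outside its binding domain → cannot satisfy Principle A.
*Noor₃* does not c-command the anaphor → cannot bind it.
*[Noor₃'s assistant]₄* c-commands the anaphor within its binding domain → licit binder.
*Farida₅* does not c-command the anaphor → cannot bind it.
*Tamar₆* does not c-command the anaphor → cannot bind it.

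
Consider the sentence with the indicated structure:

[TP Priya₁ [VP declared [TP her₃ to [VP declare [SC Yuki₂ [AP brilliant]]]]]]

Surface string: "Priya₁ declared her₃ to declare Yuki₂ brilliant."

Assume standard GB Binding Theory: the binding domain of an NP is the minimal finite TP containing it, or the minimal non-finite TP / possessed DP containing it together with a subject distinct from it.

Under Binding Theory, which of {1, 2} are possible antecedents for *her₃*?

*her* is a pronoun, so Principle B applies: it must be free in its binding domain.
Binding domain of *her₃*: the matrix TP, whose subject is Priya₁.
*Priya₁* c-commands the pronoun within its binding domain → coindexation would violate Principle B.
*Yuki₂*: the pronoun c-commands this R-expression → coindexation would violate Principle C on *Yuki₂*.

none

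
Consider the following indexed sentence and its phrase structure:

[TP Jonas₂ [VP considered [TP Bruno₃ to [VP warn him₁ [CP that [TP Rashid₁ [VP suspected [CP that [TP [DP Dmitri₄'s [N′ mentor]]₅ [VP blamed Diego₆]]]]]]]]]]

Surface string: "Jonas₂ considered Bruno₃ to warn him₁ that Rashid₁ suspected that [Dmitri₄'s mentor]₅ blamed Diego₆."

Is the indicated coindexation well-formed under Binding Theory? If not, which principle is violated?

The two coindexed NPs are *him₁* and *Rashid₁*.
*Rashid₁* is an R-expression. Principle C requires it to be free everywhere.
*him₁* c-commands it and carries the same index.
The R-expression is bound → Principle C violation.

Principle C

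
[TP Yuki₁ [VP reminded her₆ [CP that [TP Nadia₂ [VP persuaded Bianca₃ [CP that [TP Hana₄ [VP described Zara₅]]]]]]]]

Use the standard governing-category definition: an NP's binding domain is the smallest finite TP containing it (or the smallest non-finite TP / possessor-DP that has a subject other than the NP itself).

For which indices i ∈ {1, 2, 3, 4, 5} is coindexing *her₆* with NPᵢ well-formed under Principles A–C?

none

*her* is a pronoun, so Principle B applies: it must be free in its binding domain.
Binding domain of *her₆*: the matrix TP, whose subject is Yuki₁.
*Yuki₁* c-commands the pronoun within its binding domain → coindexation would violate Principle B.
*Nadia₂*: the pronoun c-commands this R-expression → coindexation would violate Principle C on *Nadia₂*.
*Bianca₃*: the pronoun c-commands this R-expression → coindexation would violate Principle C on *Bianca₃*.
*Hana₄*: the pronoun c-commands this R-expression → coindexation would violate Principle C on *Hana₄*.
*Zara₅*: the pronoun c-commands this R-expression → coindexation would violate Principle C on *Zara₅*.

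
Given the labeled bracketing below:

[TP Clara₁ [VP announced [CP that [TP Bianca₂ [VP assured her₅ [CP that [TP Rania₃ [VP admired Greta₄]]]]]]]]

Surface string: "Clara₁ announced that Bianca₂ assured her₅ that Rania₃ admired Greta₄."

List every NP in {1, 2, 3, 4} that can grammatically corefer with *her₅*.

{1}

*her* is a pronoun, so Principle B applies: it must be free in its binding domain.
Binding domain of *her₅*: the embedded TP, whose subject is Bianca₂.
*Clara₁* c-commands the pronoun but from outside its binding domain, and is not c-commanded by it → coindexation permitted.
*Bianca₂* c-commands the pronoun within its binding domain → coindexation would violate Principle B.
*Rania₃*: the pronoun c-commands this R-expression → coindexation would violate Principle C on *Rania₃*.
*Greta₄*: the pronoun c-commands this R-expression → coindexation would violate Principle C on *Greta₄*.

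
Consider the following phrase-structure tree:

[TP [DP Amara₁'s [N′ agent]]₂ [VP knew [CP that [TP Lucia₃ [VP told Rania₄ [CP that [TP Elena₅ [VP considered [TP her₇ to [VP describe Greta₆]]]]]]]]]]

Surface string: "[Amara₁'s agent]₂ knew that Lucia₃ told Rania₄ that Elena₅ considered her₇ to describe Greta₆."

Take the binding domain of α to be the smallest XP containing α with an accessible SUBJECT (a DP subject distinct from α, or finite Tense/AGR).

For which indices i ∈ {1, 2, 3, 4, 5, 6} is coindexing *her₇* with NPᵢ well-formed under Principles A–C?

*her* is a pronoun, so Principle B applies: it must be free in its binding domain.
Binding domain of *her₇*: the embedded TP, whose subject is Elena₅.
*Amara₁* and the pronoun do not c-command one another → neither Principle B nor Principle C is at stake; coindexation permitted.
*[Amara₁'s agent]₂* c-commands the pronoun but from outside its binding domain, and is not c-commanded by it → coindexation permitted.
*Lucia₃* c-commands the pronoun but from outside its binding domain, and is not c-commanded by it → coindexation permitted.
*Rania₄* c-commands the pronoun but from outside its binding domain, and is not c-commanded by it → coindexation permitted.
*Elena₅* c-commands the pronoun within its binding domain → coindexation would violate Principle B.
*Greta₆*: the pronoun c-commands this R-expression → coindexation would violate Principle C on *Greta₆*.

{1, 2, 3, 4}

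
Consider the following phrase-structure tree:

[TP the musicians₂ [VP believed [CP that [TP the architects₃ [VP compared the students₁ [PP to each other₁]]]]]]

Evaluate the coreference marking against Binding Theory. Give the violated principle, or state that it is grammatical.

The two coindexed NPs are *the students₁* and *each other₁*.
*each other₁* is an anaphor; its binding domain is the embedded TP, whose subject is the architects₃. *the students₁* c-commands it within that domain and shares its index, so Principle A is satisfied.
*the students₁* is an R-expression; *each other₁* does not c-command it, and no other NP shares its index, so Principle C is satisfied.
All principles are respected.

grammatical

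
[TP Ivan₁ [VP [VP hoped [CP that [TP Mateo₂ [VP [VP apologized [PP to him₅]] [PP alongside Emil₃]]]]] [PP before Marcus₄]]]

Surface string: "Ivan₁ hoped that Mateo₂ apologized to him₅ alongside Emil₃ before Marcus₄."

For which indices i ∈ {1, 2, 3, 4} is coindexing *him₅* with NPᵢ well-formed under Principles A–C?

*him* is a pronoun, so Principle B applies: it must be free in its binding domain.
Binding domain of *him₅*: the embedded TP, whose subject is Mateo₂.
*Ivan₁* c-commands the pronoun but from outside its binding domain, and is not c-commanded by it → coindexation permitted.
*Mateo₂* c-commands the pronoun within its binding domain → coindexation would violate Principle B.
*Emil₃* and the pronoun do not c-command one another → neither Principle B nor Principle C is at stake; coindexation permitted.
*Marcus₄* and the pronoun do not c-command one another → neither Principle B nor Principle C is at stake; coindexation permitted.

{1, 3, 4}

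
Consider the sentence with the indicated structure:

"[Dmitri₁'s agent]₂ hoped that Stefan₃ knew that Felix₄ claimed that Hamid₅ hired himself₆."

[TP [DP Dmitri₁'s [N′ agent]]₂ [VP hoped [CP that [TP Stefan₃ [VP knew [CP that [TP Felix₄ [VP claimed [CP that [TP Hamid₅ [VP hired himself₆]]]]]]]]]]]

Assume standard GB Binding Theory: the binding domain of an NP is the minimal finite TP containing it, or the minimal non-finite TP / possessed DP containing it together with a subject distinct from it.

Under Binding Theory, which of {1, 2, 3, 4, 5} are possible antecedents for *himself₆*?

{5}

*himself* is an anaphor, so Principle A applies: it must be bound in its binding domain.
Binding domain of *himself₆*: the embedded TP, whose subject is Hamid₅.
*Dmitri₁* does not c-command the anaphor → cannot bind it.
*[Dmitri₁'s agent]₂* c-commands the anaphor but is outside its binding domain → cannot satisfy Principle A.
*Stefan₃* c-commands the anaphor but is outside its binding domain → cannot satisfy Principle A.
*Felix₄* c-commands the anaphor but is outside its binding domain → cannot satisfy Principle A.
*Hamid₅* c-commands the anaphor within its binding domain → licit binder.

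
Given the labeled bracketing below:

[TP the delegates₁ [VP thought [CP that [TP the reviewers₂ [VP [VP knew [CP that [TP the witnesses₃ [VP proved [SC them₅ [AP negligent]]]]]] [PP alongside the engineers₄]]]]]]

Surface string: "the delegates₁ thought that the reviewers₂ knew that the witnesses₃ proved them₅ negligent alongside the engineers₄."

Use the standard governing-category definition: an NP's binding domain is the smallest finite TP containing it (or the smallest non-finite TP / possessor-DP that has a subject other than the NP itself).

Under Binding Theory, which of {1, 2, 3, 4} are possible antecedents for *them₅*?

{1, 2, 4}

*them* is a pronoun, so Principle B applies: it must be free in its binding domain.
Binding domain of *them₅*: the embedded TP, whose subject is the witnesses₃.
*the delegates₁* c-commands the pronoun but from outside its binding domain, and is not c-commanded by it → coindexation permitted.
*the reviewers₂* c-commands the pronoun but from outside its binding domain, and is not c-commanded by it → coindexation permitted.
*the witnesses₃* c-commands the pronoun within its binding domain → coindexation would violate Principle B.
*the engineers₄* and the pronoun do not c-command one another → neither Principle B nor Principle C is at stake; coindexation permitted.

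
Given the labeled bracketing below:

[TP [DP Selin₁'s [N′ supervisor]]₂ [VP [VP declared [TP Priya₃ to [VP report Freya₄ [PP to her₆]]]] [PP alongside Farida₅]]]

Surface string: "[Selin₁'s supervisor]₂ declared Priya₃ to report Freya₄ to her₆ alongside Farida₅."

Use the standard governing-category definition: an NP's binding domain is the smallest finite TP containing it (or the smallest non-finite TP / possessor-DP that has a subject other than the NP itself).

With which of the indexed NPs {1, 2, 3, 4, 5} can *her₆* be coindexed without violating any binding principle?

*her* is a pronoun, so Principle B applies: it must be free in its binding domain.
Binding domain of *her₆*: the embedded TP, whose subject is Priya₃.
*Selin₁* and the pronoun do not c-command one another → neither Principle B nor Principle C is at stake; coindexation permitted.
*[Selin₁'s supervisor]₂* c-commands the pronoun but from outside its binding domain, and is not c-commanded by it → coindexation permitted.
*Priya₃* c-commands the pronoun within its binding domain → coindexation would violate Principle B.
*Freya₄* c-commands the pronoun within its binding domain → coindexation would violate Principle B.
*Farida₅* and the pronoun do not c-command one another → neither Principle B nor Principle C is at stake; coindexation permitted.

{1, 2, 5}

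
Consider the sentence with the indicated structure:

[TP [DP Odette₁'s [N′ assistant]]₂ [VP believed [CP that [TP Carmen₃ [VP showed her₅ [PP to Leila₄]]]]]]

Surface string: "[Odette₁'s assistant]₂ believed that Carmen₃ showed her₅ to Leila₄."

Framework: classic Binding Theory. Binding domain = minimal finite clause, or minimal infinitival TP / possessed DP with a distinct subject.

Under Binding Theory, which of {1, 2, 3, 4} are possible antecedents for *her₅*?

*her* is a pronoun, so Principle B applies: it must be free in its binding domain.
Binding domain of *her₅*: the embedded TP, whose subject is Carmen₃.
*Odette₁* and the pronoun do not c-command one another → neither Principle B nor Principle C is at stake; coindexation permitted.
*[Odette₁'s assistant]₂* c-commands the pronoun but from outside its binding domain, and is not c-commanded by it → coindexation permitted.
*Carmen₃* c-commands the pronoun within its binding domain → coindexation would violate Principle B.
*Leila₄*: the pronoun c-commands this R-expression → coindexation would violate Principle C on *Leila₄*.

{1, 2}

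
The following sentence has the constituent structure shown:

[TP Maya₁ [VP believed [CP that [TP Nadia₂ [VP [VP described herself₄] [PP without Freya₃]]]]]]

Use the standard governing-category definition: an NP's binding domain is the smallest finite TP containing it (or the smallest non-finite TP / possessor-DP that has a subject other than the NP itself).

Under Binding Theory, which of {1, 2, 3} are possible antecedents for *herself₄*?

{2}

*herself* is an anaphor, so Principle A applies: it must be bound in its binding domain.
Binding domain of *herself₄*: the embedded TP, whose subject is Nadia₂.
*Maya₁* c-commands the anaphor but is outside its binding domain → cannot satisfy Principle A.
*Nadia₂* c-commands the anaphor within its binding domain → licit binder.
*Freya₃* does not c-command the anaphor → cannot bind it.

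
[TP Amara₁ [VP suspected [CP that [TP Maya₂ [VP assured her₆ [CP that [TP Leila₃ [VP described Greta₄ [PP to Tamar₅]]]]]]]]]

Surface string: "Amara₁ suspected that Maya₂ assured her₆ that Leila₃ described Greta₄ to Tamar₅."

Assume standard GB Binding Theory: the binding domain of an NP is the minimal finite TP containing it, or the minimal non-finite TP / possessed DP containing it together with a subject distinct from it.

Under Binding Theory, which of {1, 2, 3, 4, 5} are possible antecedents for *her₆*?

*her* is a pronoun, so Principle B applies: it must be free in its binding domain.
Binding domain of *her₆*: the embedded TP, whose subject is Maya₂.
*Amara₁* c-commands the pronoun but from outside its binding domain, and is not c-commanded by it → coindexation permitted.
*Maya₂* c-commands the pronoun within its binding domain → coindexation would violate Principle B.
*Leila₃*: the pronoun c-commands this R-expression → coindexation would violate Principle C on *Leila₃*.
*Greta₄*: the pronoun c-commands this R-expression → coindexation would violate Principle C on *Greta₄*.
*Tamar₅*: the pronoun c-commands this R-expression → coindexation would violate Principle C on *Tamar₅*.

{1}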